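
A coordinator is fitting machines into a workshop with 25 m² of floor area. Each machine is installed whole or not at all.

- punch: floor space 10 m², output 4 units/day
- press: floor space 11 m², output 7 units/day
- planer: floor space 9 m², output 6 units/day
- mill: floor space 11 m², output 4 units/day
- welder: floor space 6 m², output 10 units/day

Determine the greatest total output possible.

Allowing fractional choices, the relaxed optimum would be about 22.4, but machines are indivisible.
press + welder: floor space 11 + 6 = 17 ≤ 25, output 7 + 10 = 17.
planer + welder: floor space 9 + 6 = 15 ≤ 25, output 6 + 10 = 16.
punch + planer + welder: floor space 10 + 9 + 6 = 25 ≤ 25, output 4 + 6 + 10 = 20.
Best is punch, planer, and welder with total output 20.

20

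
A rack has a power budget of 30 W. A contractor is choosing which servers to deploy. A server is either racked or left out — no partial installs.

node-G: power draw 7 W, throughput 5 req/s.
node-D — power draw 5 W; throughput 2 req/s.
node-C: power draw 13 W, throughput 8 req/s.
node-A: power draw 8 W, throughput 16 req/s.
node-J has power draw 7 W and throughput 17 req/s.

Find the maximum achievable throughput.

This is an integer program with binary decision variables.
node-C + node-A + node-J: power draw 13 + 8 + 7 = 28 ≤ 30, throughput 8 + 16 + 17 = 41.
node-G + node-A + node-J: power draw 7 + 8 + 7 = 22 ≤ 30, throughput 5 + 16 + 17 = 38.
node-G + node-D + node-A + node-J: power draw 7 + 5 + 8 + 7 = 27 ≤ 30, throughput 5 + 2 + 16 + 17 = 40.
Best is node-C, node-A, and node-J with total throughput 41.

41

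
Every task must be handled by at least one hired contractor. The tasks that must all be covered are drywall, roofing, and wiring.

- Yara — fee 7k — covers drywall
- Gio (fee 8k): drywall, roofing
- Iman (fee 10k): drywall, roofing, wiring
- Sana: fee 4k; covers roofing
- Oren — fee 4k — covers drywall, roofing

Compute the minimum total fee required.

10

Iman alone covers drywall, roofing, wiring — every task.
Total fee: 10.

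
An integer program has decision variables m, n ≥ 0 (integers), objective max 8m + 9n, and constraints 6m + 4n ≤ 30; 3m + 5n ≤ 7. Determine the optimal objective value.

The continuous relaxation peaks at (2.33, 0) with value 18.67; rounding to a feasible lattice point costs some objective.
(m,n)=(2,0): 6·2+4·0=12≤30, 3·2+5·0=6≤7, objective 16.
(m,n)=(1,0): 6·1+4·0=6≤30, 3·1+5·0=3≤7, objective 8.
No feasible integer point exceeds 16.

16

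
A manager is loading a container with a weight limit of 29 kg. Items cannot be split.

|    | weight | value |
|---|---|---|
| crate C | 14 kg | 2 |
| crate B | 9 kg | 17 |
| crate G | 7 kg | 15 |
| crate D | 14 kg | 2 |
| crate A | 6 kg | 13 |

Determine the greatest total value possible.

Allowing fractional choices, the relaxed optimum would be about 46.0, but items are indivisible.
crate B + crate G: weight 9 + 7 = 16 ≤ 29, value 17 + 15 = 32.
crate B + crate G + crate A: weight 9 + 7 + 6 = 22 ≤ 29, value 17 + 15 + 13 = 45.
crate C + crate B + crate A: weight 14 + 9 + 6 = 29 ≤ 29, value 2 + 17 + 13 = 32.
Best is crate B, crate G, and crate A with total value 45.

45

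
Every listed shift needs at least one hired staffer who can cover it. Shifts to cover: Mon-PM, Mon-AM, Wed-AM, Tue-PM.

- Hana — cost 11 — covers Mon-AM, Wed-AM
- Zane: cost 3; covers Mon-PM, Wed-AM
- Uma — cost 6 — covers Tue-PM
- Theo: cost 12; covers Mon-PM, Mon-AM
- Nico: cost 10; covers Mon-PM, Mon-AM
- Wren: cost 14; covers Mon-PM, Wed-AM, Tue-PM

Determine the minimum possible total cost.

Choose Zane, Uma, and Nico: together they cover Mon-PM, Mon-AM, Wed-AM, Tue-PM — every shift.
Total cost: 3 + 6 + 10 = 19.

19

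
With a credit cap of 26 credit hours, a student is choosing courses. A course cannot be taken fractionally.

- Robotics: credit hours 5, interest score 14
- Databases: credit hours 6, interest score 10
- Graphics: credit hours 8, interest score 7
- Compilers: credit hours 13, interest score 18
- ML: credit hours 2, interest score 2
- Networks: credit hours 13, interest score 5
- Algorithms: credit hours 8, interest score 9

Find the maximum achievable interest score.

Take Robotics, Databases, Compilers, and ML: credit hours 5 + 6 + 13 + 2 = 26 ≤ 26, interest score 14 + 10 + 18 + 2 = 44.
No other feasible combination does better.

44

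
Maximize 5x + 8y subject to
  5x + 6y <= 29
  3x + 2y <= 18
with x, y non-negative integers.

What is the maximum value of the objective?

37

Relaxing integrality, the LP optimum is 38.67 at (x,y) = (0, 4.83), which is not an integer point.
(x,y)=(1,4): 5·1+6·4=29≤29, 3·1+2·4=11≤18, objective 37.
(x,y)=(2,3): 5·2+6·3=28≤29, 3·2+2·3=12≤18, objective 34.
(x,y)=(0,4): 5·0+6·4=24≤29, 3·0+2·4=8≤18, objective 32.
The best lattice point is (1,4), giving 37.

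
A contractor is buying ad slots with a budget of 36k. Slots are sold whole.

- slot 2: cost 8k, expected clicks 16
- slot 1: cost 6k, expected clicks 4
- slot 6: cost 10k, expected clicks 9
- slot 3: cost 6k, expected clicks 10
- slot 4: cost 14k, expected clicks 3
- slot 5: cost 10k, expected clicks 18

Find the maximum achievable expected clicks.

Allowing fractional choices, the relaxed optimum would be about 54.3, but ad slots are indivisible.
slot 2 + slot 1 + slot 6 + slot 5: cost 8 + 6 + 10 + 10 = 34 ≤ 36, expected clicks 16 + 4 + 9 + 18 = 47.
slot 2 + slot 1 + slot 3 + slot 5: cost 8 + 6 + 6 + 10 = 30 ≤ 36, expected clicks 16 + 4 + 10 + 18 = 48.
slot 2 + slot 6 + slot 3 + slot 5: cost 8 + 10 + 6 + 10 = 34 ≤ 36, expected clicks 16 + 9 + 10 + 18 = 53.
Best is slot 2, slot 6, slot 3, and slot 5 with total expected clicks 53.

53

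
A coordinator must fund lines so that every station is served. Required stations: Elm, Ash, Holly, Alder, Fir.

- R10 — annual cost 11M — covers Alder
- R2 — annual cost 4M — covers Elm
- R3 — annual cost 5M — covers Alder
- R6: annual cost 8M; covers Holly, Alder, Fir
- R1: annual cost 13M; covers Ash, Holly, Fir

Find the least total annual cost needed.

Choose R2, R3, and R1: together they cover Elm, Ash, Holly, Alder, Fir — every station.
Total annual cost: 4 + 5 + 13 = 22.

22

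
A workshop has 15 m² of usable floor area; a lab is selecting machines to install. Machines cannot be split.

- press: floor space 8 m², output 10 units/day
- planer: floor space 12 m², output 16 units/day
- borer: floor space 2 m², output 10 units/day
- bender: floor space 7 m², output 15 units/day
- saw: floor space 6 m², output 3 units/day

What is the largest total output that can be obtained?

Allowing fractional choices, the relaxed optimum would be about 33.0, but machines are indivisible.
borer + bender: floor space 2 + 7 = 9 ≤ 15, output 10 + 15 = 25.
planer + borer: floor space 12 + 2 = 14 ≤ 15, output 16 + 10 = 26.
borer + bender + saw: floor space 2 + 7 + 6 = 15 ≤ 15, output 10 + 15 + 3 = 28.
Best is borer, bender, and saw with total output 28.

28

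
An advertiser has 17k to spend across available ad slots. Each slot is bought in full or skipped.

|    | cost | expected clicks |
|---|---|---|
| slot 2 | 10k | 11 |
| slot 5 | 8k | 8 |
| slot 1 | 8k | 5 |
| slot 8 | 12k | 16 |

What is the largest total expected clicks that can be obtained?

Allowing fractional choices, the relaxed optimum would be about 21.5, but ad slots are indivisible.
slot 8: cost 12 ≤ 17, expected clicks 16.
slot 2: cost 10 ≤ 17, expected clicks 11.
slot 5 + slot 1: cost 8 + 8 = 16 ≤ 17, expected clicks 8 + 5 = 13.
Best is slot 8 with total expected clicks 16.

16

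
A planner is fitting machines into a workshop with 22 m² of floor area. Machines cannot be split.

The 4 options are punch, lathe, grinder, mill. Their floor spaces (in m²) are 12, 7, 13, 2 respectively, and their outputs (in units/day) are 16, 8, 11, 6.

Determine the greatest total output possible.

This is a 0-1 knapsack instance.
punch + lathe: floor space 12 + 7 = 19 ≤ 22, output 16 + 8 = 24.
lathe + grinder + mill: floor space 7 + 13 + 2 = 22 ≤ 22, output 8 + 11 + 6 = 25.
punch + lathe + mill: floor space 12 + 7 + 2 = 21 ≤ 22, output 16 + 8 + 6 = 30.
Best is punch, lathe, and mill with total output 30.

30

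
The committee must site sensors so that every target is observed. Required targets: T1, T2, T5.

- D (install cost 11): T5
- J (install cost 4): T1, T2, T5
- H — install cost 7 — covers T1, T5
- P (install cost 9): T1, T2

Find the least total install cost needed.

4

J alone covers T1, T2, T5 — every target.
Total install cost: 4.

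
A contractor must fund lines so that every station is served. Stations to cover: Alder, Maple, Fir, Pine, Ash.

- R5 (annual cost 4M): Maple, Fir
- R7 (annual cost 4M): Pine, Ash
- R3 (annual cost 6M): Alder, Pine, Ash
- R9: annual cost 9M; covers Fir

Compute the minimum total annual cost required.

10

The greedy cost-per-new-station heuristic would pick R5, R7, and R3 for 14, but a cheaper cover exists.
Choose R5 and R3: together they cover Alder, Maple, Fir, Pine, Ash — every station.
Total annual cost: 4 + 6 = 10.
No cover costs less than 10.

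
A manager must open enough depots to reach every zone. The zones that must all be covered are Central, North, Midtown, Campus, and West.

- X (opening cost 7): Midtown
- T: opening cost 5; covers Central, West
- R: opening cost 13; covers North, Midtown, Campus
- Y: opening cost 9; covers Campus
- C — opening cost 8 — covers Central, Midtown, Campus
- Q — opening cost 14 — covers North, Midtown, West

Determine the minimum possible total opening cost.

The greedy cost-per-new-zone heuristic would pick T, C, and R for 26, but a cheaper cover exists.
Choose T and R: together they cover Central, North, Midtown, Campus, West — every zone.
Total opening cost: 5 + 13 = 18.
No cover costs less than 18.

18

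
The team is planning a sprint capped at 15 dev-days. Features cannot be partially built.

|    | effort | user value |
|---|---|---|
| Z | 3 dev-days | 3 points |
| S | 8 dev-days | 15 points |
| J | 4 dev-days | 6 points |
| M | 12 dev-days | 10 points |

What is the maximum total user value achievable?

Z + S + J: effort 3 + 8 + 4 = 15 ≤ 15, user value 3 + 15 + 6 = 24.
S + J: effort 8 + 4 = 12 ≤ 15, user value 15 + 6 = 21.
Best is Z, S, and J with total user value 24.

24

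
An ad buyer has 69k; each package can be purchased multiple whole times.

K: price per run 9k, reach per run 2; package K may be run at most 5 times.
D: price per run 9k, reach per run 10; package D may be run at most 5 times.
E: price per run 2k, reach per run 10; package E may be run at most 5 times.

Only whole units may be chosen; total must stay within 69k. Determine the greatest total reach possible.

102

5×D and 5×E: price 55 ≤ 69, reach 5·10 + 5·10 = 100.
1×K, 5×D, and 5×E: price 64 ≤ 69, reach 1·2 + 5·10 + 5·10 = 102.
Best is 102.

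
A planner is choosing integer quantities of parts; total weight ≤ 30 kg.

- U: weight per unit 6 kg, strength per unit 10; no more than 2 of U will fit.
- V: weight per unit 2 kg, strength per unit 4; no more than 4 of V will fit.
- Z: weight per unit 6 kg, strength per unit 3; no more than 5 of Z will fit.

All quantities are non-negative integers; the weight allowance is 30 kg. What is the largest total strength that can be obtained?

2×U, 4×V, and 1×Z: weight 26 ≤ 30, strength 2·10 + 4·4 + 1·3 = 39.
2×U, 3×V, and 2×Z: weight 30 ≤ 30, strength 2·10 + 3·4 + 2·3 = 38.
Best is 39.

39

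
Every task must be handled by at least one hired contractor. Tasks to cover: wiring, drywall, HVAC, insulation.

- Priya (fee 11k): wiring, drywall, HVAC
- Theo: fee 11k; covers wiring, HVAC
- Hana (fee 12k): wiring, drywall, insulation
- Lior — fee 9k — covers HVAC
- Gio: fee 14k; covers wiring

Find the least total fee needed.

This is an integer covering problem.
The greedy cost-per-new-task heuristic would pick Priya and Hana for 23, but a cheaper cover exists.
Choose Hana and Lior: together they cover wiring, drywall, HVAC, insulation — every task.
Total fee: 12 + 9 = 21.
No cover costs less than 21.

21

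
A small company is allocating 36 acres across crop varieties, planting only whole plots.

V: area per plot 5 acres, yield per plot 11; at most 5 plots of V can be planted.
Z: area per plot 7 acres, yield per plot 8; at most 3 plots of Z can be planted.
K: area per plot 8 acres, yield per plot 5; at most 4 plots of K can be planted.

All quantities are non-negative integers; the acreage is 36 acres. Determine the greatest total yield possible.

63

4×V and 2×Z: area 34 ≤ 36, yield 4·11 + 2·8 = 60.
5×V and 1×Z: area 32 ≤ 36, yield 5·11 + 1·8 = 63.
Best is 63.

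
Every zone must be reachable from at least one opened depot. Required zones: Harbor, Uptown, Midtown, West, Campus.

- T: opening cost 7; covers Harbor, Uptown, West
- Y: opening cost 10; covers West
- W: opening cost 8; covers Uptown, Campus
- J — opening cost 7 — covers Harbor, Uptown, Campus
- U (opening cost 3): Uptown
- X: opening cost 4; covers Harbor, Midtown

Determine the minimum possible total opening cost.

The greedy cost-per-new-zone heuristic would pick X, U, T, and J for 21, but a cheaper cover exists.
Choose T, J, and X: together they cover Harbor, Uptown, Midtown, West, Campus — every zone.
Total opening cost: 7 + 7 + 4 = 18.
No cover costs less than 18.

18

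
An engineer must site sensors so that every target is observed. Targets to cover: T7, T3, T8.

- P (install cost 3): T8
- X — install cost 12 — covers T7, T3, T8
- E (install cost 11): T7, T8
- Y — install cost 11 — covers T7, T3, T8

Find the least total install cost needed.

11

The greedy cost-per-new-target heuristic would pick P and Y for 14, but a cheaper cover exists.
Y alone covers T7, T3, T8 — every target.
Total install cost: 11.
No cover costs less than 11.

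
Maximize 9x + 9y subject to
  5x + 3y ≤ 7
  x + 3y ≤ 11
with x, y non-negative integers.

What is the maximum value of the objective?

18

(x,y)=(0,2): 5·0+3·2=6≤7, 1·0+3·2=6≤11, objective 18.
(x,y)=(0,1): 5·0+3·1=3≤7, 1·0+3·1=3≤11, objective 9.
The best lattice point is (0,2), giving 18.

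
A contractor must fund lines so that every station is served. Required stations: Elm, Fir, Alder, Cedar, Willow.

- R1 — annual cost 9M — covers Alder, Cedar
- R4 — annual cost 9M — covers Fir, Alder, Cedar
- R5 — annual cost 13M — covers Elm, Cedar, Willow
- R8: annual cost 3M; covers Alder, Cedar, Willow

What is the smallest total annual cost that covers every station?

The greedy cost-per-new-station heuristic would pick R8, R4, and R5 for 25, but a cheaper cover exists.
Choose R4 and R5: together they cover Elm, Fir, Alder, Cedar, Willow — every station.
Total annual cost: 9 + 13 = 22.
No cover costs less than 22.

22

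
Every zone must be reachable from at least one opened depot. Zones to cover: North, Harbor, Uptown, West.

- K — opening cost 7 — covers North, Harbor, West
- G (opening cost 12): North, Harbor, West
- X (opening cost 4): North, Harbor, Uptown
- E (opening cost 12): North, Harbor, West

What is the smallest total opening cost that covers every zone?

11

Choose K and X: together they cover North, Harbor, Uptown, West — every zone.
Total opening cost: 7 + 4 = 11.
No cover costs less than 11.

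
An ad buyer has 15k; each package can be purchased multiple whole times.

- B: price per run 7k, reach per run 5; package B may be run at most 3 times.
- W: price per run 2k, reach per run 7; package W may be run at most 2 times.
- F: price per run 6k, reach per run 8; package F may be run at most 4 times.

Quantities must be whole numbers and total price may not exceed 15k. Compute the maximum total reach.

23

2×W and 1×F: price 10 ≤ 15, reach 2·7 + 1·8 = 22.
1×W and 2×F: price 14 ≤ 15, reach 1·7 + 2·8 = 23.
Best is 23.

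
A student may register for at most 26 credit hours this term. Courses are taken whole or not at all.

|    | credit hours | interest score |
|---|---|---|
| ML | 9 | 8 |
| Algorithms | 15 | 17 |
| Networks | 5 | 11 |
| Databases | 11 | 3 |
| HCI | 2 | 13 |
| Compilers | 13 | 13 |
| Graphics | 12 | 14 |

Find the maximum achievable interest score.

Take Algorithms, Networks, and HCI: credit hours 15 + 5 + 2 = 22 ≤ 26, interest score 17 + 11 + 13 = 41.
No other feasible combination does better.

41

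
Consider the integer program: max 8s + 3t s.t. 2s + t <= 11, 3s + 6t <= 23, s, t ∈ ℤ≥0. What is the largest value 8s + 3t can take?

(s,t)=(5,1) is feasible, giving 43.
(s,t)=(5,0) is feasible, giving 40.
No feasible integer point exceeds 43.

43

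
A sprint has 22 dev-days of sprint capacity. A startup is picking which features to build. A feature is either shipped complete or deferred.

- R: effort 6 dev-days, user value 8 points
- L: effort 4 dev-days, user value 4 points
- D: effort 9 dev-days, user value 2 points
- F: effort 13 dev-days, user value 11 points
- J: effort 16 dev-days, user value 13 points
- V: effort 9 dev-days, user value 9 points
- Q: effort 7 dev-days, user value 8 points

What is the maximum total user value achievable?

R + V + Q: effort 6 + 9 + 7 = 22 ≤ 22, user value 8 + 9 + 8 = 25.
R + L + V: effort 6 + 4 + 9 = 19 ≤ 22, user value 8 + 4 + 9 = 21.
Best is R, V, and Q with total user value 25.

25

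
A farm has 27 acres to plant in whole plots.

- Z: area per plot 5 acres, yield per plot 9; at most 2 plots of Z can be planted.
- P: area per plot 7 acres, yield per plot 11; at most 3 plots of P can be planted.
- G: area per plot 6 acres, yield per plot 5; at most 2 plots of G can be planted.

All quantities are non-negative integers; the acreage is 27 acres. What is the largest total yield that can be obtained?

42

1×Z and 3×P: area 26 ≤ 27, yield 1·9 + 3·11 = 42.
2×Z and 2×P: area 24 ≤ 27, yield 2·9 + 2·11 = 40.
Best is 42.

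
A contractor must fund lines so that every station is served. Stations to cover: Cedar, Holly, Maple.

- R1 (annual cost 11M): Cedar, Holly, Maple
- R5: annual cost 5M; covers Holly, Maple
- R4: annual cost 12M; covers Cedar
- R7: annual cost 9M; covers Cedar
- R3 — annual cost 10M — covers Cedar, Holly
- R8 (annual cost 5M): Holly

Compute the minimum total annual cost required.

11

R1 alone covers Cedar, Holly, Maple — every station.
Total annual cost: 11.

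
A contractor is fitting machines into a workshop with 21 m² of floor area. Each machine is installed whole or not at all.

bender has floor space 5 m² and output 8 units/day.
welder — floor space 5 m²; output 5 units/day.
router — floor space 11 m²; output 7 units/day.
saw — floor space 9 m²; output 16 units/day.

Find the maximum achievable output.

29

This is an integer program with binary decision variables.
bender + saw: floor space 5 + 9 = 14 ≤ 21, output 8 + 16 = 24.
router + saw: floor space 11 + 9 = 20 ≤ 21, output 7 + 16 = 23.
bender + welder + saw: floor space 5 + 5 + 9 = 19 ≤ 21, output 8 + 5 + 16 = 29.
Best is bender, welder, and saw with total output 29.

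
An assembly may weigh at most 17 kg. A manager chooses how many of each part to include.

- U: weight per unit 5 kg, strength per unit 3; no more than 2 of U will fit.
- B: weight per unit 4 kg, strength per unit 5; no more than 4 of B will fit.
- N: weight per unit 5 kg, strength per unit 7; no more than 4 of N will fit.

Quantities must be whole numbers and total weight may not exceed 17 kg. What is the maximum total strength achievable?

3×N: weight 15 ≤ 17, strength 3·7 = 21.
3×B and 1×N: weight 17 ≤ 17, strength 3·5 + 1·7 = 22.
Best is 22.

22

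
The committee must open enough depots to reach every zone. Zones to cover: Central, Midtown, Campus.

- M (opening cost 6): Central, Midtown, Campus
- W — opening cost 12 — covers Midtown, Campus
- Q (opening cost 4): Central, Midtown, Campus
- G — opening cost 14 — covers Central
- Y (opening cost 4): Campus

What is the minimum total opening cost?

Q alone covers Central, Midtown, Campus — every zone.
Total opening cost: 4.

4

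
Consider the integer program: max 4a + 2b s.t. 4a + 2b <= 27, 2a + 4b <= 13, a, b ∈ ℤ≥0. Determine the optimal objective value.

(a,b)=(6,0) is feasible, giving 24.
(a,b)=(5,0) is feasible, giving 20.
The best lattice point is (6,0), giving 24.

24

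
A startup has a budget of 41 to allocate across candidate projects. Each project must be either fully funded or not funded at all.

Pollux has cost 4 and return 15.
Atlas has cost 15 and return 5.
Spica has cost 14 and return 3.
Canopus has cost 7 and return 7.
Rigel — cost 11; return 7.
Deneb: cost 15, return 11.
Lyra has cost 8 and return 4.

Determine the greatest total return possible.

Allowing fractional choices, the relaxed optimum would be about 42.0, but projects are indivisible.
Pollux + Canopus + Rigel + Deneb: cost 4 + 7 + 11 + 15 = 37 ≤ 41, return 15 + 7 + 7 + 11 = 40.
Pollux + Atlas + Canopus + Deneb: cost 4 + 15 + 7 + 15 = 41 ≤ 41, return 15 + 5 + 7 + 11 = 38.
Pollux + Canopus + Deneb + Lyra: cost 4 + 7 + 15 + 8 = 34 ≤ 41, return 15 + 7 + 11 + 4 = 37.
Best is Pollux, Canopus, Rigel, and Deneb with total return 40.

40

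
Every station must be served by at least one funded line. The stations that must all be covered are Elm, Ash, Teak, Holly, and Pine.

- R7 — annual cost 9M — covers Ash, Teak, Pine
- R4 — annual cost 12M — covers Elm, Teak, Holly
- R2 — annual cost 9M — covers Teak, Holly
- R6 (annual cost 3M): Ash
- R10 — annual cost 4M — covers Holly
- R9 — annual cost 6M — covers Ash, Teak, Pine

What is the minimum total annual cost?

Choose R4 and R9: together they cover Elm, Ash, Teak, Holly, Pine — every station.
Total annual cost: 12 + 6 = 18.

18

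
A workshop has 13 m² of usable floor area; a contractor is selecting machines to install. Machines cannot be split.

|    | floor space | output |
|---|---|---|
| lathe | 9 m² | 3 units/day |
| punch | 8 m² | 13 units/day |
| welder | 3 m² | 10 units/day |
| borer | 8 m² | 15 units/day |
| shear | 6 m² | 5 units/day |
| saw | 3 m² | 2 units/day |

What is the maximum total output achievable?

25

This is a 0-1 knapsack instance.
Allowing fractional choices, the relaxed optimum would be about 28.2, but machines are indivisible.
punch + welder: floor space 8 + 3 = 11 ≤ 13, output 13 + 10 = 23.
welder + borer: floor space 3 + 8 = 11 ≤ 13, output 10 + 15 = 25.
borer + saw: floor space 8 + 3 = 11 ≤ 13, output 15 + 2 = 17.
Best is welder and borer with total output 25.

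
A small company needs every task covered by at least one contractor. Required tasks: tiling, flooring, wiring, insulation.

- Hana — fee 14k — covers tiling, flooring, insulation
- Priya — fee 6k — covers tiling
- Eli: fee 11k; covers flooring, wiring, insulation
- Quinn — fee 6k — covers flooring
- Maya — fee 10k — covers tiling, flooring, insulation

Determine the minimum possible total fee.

This is an integer covering problem.
The greedy cost-per-new-task heuristic would pick Maya and Eli for 21, but a cheaper cover exists.
Choose Priya and Eli: together they cover tiling, flooring, wiring, insulation — every task.
Total fee: 6 + 11 = 17.
No cover costs less than 17.

17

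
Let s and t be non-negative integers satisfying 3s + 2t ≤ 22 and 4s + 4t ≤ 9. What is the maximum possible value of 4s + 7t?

(s,t)=(0,2) is feasible, giving 14.
(s,t)=(1,1) is feasible, giving 11.
(s,t)=(0,1) is feasible, giving 7.
The best lattice point is (0,2), giving 14.

14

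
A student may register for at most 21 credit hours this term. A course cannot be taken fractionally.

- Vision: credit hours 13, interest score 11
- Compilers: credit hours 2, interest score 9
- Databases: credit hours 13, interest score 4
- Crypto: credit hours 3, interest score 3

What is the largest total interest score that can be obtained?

23

Treat it as a binary knapsack problem.
Take Vision, Compilers, and Crypto: credit hours 13 + 2 + 3 = 18 ≤ 21, interest score 11 + 9 + 3 = 23.
No other feasible combination does better.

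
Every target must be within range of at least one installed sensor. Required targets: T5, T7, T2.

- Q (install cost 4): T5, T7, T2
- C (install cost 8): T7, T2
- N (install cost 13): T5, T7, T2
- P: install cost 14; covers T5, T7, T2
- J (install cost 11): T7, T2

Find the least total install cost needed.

4

Q alone covers T5, T7, T2 — every target.
Total install cost: 4.
No cover costs less than 4.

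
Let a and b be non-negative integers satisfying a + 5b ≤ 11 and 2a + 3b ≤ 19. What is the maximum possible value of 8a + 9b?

72

Relaxing integrality, the LP optimum is 76.00 at (a,b) = (9.5, 0), which is not an integer point.
(a,b)=(9,0): 1·9+5·0=9≤11, 2·9+3·0=18≤19, objective 72.
(a,b)=(8,0): 1·8+5·0=8≤11, 2·8+3·0=16≤19, objective 64.
Maximum is 72 at (a,b)=(9,0).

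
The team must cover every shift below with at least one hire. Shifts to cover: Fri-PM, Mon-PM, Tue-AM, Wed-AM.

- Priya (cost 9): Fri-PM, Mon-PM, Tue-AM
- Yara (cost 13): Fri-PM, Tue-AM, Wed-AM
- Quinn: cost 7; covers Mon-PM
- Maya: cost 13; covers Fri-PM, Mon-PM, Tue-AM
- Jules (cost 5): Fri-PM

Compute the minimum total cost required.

20

The greedy cost-per-new-shift heuristic would pick Priya and Yara for 22, but a cheaper cover exists.
Choose Yara and Quinn: together they cover Fri-PM, Mon-PM, Tue-AM, Wed-AM — every shift.
Total cost: 13 + 7 = 20.
No cover costs less than 20.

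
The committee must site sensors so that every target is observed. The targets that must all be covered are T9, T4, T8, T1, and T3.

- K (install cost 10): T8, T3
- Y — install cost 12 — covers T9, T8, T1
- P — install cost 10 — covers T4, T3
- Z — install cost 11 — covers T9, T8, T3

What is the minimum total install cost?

22

The greedy cost-per-new-target heuristic would pick Z, P, and Y for 33, but a cheaper cover exists.
Choose Y and P: together they cover T9, T4, T8, T1, T3 — every target.
Total install cost: 12 + 10 = 22.
No cover costs less than 22.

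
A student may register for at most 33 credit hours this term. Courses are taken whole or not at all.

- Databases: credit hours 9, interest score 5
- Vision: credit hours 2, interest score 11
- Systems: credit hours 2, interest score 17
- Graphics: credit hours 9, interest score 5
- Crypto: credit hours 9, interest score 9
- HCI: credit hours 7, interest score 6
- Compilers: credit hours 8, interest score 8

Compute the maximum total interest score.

Vision + Systems + Crypto + HCI + Compilers: credit hours 2 + 2 + 9 + 7 + 8 = 28 ≤ 33, interest score 11 + 17 + 9 + 6 + 8 = 51.
Vision + Systems + Graphics + Crypto + Compilers: credit hours 2 + 2 + 9 + 9 + 8 = 30 ≤ 33, interest score 11 + 17 + 5 + 9 + 8 = 50.
Databases + Vision + Systems + Crypto + Compilers: credit hours 9 + 2 + 2 + 9 + 8 = 30 ≤ 33, interest score 5 + 11 + 17 + 9 + 8 = 50.
Best is Vision, Systems, Crypto, HCI, and Compilers with total interest score 51.

51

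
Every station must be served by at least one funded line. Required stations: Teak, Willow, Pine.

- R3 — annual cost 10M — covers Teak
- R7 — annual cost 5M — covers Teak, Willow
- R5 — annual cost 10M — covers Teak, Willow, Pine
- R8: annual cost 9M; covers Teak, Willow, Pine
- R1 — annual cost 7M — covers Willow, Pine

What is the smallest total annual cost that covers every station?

This is a weighted set-cover instance.
The greedy cost-per-new-station heuristic would pick R7 and R1 for 12, but a cheaper cover exists.
R8 alone covers Teak, Willow, Pine — every station.
Total annual cost: 9.
No cover costs less than 9.

9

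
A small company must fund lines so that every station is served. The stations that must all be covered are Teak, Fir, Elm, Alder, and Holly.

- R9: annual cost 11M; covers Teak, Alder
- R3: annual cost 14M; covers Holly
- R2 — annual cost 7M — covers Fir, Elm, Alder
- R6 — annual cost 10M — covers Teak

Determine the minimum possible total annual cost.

31

This is a weighted set-cover instance.
Choose R3, R2, and R6: together they cover Teak, Fir, Elm, Alder, Holly — every station.
Total annual cost: 14 + 7 + 10 = 31.
No cover costs less than 31.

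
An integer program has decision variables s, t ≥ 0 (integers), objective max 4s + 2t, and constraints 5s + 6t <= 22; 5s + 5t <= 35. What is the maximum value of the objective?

16

(s,t)=(4,0): 5·4+6·0=20≤22, 5·4+5·0=20≤35, objective 16.
(s,t)=(3,1): 5·3+6·1=21≤22, 5·3+5·1=20≤35, objective 14.
(s,t)=(3,0): 5·3+6·0=15≤22, 5·3+5·0=15≤35, objective 12.
Maximum is 16 at (s,t)=(4,0).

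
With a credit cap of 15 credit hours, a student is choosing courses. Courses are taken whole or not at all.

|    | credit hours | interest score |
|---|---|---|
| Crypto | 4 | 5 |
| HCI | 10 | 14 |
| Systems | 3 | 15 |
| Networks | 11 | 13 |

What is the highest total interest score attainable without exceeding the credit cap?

29

Allowing fractional choices, the relaxed optimum would be about 31.5, but courses are indivisible.
HCI + Systems: credit hours 10 + 3 = 13 ≤ 15, interest score 14 + 15 = 29.
Systems + Networks: credit hours 3 + 11 = 14 ≤ 15, interest score 15 + 13 = 28.
Best is HCI and Systems with total interest score 29.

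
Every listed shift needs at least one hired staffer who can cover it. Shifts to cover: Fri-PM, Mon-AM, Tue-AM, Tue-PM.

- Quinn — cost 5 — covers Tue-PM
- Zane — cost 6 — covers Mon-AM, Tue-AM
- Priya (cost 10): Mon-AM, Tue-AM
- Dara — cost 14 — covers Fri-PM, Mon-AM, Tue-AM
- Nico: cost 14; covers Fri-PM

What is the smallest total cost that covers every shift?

The greedy cost-per-new-shift heuristic would pick Zane, Quinn, and Dara for 25, but a cheaper cover exists.
Choose Quinn and Dara: together they cover Fri-PM, Mon-AM, Tue-AM, Tue-PM — every shift.
Total cost: 5 + 14 = 19.
No cover costs less than 19.

19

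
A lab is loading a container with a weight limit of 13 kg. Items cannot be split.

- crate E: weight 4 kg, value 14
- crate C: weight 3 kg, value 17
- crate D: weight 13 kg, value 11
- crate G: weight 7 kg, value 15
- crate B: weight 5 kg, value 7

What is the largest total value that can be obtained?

Take crate E, crate C, and crate B: weight 4 + 3 + 5 = 12 ≤ 13, value 14 + 17 + 7 = 38.
No other feasible combination does better.

38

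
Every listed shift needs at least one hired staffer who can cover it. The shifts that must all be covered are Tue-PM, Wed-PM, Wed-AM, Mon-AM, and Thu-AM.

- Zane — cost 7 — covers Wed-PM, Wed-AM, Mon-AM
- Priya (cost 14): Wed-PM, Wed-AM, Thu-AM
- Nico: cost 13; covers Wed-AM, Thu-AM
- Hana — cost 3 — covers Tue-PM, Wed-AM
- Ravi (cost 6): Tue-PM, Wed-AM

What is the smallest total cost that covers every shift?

Choose Zane, Nico, and Hana: together they cover Tue-PM, Wed-PM, Wed-AM, Mon-AM, Thu-AM — every shift.
Total cost: 7 + 13 + 3 = 23.
No cover costs less than 23.

23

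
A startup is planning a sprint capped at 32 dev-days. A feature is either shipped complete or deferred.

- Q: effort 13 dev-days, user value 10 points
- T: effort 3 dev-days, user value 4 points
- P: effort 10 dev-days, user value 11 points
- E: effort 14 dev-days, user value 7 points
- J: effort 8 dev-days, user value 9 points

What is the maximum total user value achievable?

30

Take Q, P, and J: effort 13 + 10 + 8 = 31 ≤ 32, user value 10 + 11 + 9 = 30.
No other feasible combination does better.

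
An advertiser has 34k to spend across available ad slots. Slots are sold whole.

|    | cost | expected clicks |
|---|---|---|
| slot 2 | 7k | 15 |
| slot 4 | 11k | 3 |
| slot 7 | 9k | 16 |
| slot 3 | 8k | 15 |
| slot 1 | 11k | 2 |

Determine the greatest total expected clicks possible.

Treat it as a binary knapsack problem.
Allowing fractional choices, the relaxed optimum would be about 48.7, but ad slots are indivisible.
slot 2 + slot 4 + slot 7: cost 7 + 11 + 9 = 27 ≤ 34, expected clicks 15 + 3 + 16 = 34.
slot 2 + slot 7 + slot 3: cost 7 + 9 + 8 = 24 ≤ 34, expected clicks 15 + 16 + 15 = 46.
Best is slot 2, slot 7, and slot 3 with total expected clicks 46.

46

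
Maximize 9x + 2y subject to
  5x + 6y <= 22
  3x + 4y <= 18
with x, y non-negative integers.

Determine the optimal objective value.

Relaxing integrality, the LP optimum is 39.60 at (x,y) = (4.4, 0), which is not an integer point.
(x,y)=(4,0): 5·4+6·0=20≤22, 3·4+4·0=12≤18, objective 36.
(x,y)=(3,1): 5·3+6·1=21≤22, 3·3+4·1=13≤18, objective 29.
(x,y)=(3,0): 5·3+6·0=15≤22, 3·3+4·0=9≤18, objective 27.
The best lattice point is (4,0), giving 36.

36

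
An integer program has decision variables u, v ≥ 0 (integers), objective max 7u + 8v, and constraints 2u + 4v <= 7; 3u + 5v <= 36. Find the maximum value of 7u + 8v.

21

(u,v)=(3,0): 2·3+4·0=6≤7, 3·3+5·0=9≤36, objective 21.
(u,v)=(2,0): 2·2+4·0=4≤7, 3·2+5·0=6≤36, objective 14.
The best lattice point is (3,0), giving 21.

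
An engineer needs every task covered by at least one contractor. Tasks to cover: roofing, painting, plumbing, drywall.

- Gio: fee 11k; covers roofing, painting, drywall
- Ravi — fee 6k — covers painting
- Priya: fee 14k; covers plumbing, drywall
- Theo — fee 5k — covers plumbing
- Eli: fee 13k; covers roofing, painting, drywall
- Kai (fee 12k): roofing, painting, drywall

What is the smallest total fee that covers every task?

This is a weighted set-cover instance.
Choose Gio and Theo: together they cover roofing, painting, plumbing, drywall — every task.
Total fee: 11 + 5 = 16.
No cover costs less than 16.

16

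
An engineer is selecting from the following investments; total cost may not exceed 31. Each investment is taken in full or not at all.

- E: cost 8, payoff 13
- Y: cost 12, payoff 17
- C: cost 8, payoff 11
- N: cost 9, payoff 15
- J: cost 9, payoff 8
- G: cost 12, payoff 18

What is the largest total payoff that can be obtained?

Take E, N, and G: cost 8 + 9 + 12 = 29 ≤ 31, payoff 13 + 15 + 18 = 46.
No other feasible combination does better.

46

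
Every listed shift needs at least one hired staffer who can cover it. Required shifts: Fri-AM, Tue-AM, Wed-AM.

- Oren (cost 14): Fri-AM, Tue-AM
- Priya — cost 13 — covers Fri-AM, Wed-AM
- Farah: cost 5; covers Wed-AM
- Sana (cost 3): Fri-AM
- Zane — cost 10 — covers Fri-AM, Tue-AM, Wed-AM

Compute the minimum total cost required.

The greedy cost-per-new-shift heuristic would pick Sana, Farah, and Zane for 18, but a cheaper cover exists.
Zane alone covers Fri-AM, Tue-AM, Wed-AM — every shift.
Total cost: 10.
No cover costs less than 10.

10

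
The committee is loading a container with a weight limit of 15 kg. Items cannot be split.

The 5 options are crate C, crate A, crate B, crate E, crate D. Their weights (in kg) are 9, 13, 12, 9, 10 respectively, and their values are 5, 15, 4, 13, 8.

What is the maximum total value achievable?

15

Allowing fractional choices, the relaxed optimum would be about 19.9, but items are indivisible.
crate E: weight 9 ≤ 15, value 13.
crate A: weight 13 ≤ 15, value 15.
Best is crate A with total value 15.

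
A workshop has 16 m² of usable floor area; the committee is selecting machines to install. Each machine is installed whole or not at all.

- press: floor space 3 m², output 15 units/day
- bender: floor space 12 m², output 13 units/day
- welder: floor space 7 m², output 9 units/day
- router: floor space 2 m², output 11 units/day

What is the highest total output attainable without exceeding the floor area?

35

Allowing fractional choices, the relaxed optimum would be about 39.3, but machines are indivisible.
press + welder + router: floor space 3 + 7 + 2 = 12 ≤ 16, output 15 + 9 + 11 = 35.
press + bender: floor space 3 + 12 = 15 ≤ 16, output 15 + 13 = 28.
Best is press, welder, and router with total output 35.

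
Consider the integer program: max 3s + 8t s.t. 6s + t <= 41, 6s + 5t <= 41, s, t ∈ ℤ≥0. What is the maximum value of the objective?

(s,t)=(0,8): 6·0+1·8=8≤41, 6·0+5·8=40≤41, objective 64.
(s,t)=(1,7): 6·1+1·7=13≤41, 6·1+5·7=41≤41, objective 59.
(s,t)=(0,7): 6·0+1·7=7≤41, 6·0+5·7=35≤41, objective 56.
Maximum is 64 at (s,t)=(0,8).

64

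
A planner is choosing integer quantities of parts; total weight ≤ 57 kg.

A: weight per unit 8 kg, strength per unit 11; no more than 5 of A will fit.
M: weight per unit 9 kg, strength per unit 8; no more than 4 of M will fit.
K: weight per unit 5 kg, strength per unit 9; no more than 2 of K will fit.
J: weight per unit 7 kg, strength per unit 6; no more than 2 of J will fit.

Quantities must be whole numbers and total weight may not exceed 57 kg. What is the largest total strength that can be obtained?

Take 5×A, 2×K, and 1×J: weight 57 ≤ 57, strength 5·11 + 2·9 + 1·6 = 79.
K has the best ratio (9/5) and is taken to its limit of 2; remaining capacity is filled optimally with the others.

79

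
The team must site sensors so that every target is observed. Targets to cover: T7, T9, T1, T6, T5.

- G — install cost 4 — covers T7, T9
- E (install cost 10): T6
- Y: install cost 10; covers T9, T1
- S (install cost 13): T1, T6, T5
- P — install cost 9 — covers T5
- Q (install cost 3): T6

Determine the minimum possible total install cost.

The greedy cost-per-new-target heuristic would pick G, Q, and S for 20, but a cheaper cover exists.
Choose G and S: together they cover T7, T9, T1, T6, T5 — every target.
Total install cost: 4 + 13 = 17.
No cover costs less than 17.

17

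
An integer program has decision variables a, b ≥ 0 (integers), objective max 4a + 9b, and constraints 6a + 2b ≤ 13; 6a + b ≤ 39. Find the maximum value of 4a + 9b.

54

Relaxing integrality, the LP optimum is 58.50 at (a,b) = (0, 6.5), which is not an integer point.
(a,b)=(0,6) is feasible, giving 54.
(a,b)=(0,5) is feasible, giving 45.
No feasible integer point exceeds 54.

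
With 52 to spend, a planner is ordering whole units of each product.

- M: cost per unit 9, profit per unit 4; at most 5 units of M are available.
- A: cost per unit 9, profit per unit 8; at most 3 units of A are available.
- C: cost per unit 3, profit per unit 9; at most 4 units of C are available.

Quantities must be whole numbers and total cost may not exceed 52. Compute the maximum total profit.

Take 1×M, 3×A, and 4×C: cost 48 ≤ 52, profit 1·4 + 3·8 + 4·9 = 64.
C has the best ratio (9/3) and is taken to its limit of 4; remaining capacity is filled optimally with the others.

64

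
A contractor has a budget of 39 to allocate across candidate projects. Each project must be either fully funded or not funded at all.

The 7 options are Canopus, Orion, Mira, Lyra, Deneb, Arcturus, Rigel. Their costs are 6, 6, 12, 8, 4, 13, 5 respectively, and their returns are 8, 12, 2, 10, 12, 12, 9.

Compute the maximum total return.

This is a 0-1 knapsack instance.
Canopus + Orion + Lyra + Deneb + Arcturus: cost 6 + 6 + 8 + 4 + 13 = 37 ≤ 39, return 8 + 12 + 10 + 12 + 12 = 54.
Orion + Lyra + Deneb + Arcturus + Rigel: cost 6 + 8 + 4 + 13 + 5 = 36 ≤ 39, return 12 + 10 + 12 + 12 + 9 = 55.
Best is Orion, Lyra, Deneb, Arcturus, and Rigel with total return 55.

55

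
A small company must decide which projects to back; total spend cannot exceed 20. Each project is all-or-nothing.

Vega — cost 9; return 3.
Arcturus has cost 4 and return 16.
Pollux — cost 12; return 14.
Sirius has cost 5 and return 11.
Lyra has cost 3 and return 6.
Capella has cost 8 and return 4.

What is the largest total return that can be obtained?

Arcturus + Sirius + Lyra: cost 4 + 5 + 3 = 12 ≤ 20, return 16 + 11 + 6 = 33.
Arcturus + Pollux + Lyra: cost 4 + 12 + 3 = 19 ≤ 20, return 16 + 14 + 6 = 36.
Arcturus + Sirius + Lyra + Capella: cost 4 + 5 + 3 + 8 = 20 ≤ 20, return 16 + 11 + 6 + 4 = 37.
Best is Arcturus, Sirius, Lyra, and Capella with total return 37.

37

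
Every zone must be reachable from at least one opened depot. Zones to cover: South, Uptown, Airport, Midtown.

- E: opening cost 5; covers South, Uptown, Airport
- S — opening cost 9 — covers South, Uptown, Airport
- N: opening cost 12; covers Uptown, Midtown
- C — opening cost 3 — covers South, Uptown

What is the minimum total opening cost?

The greedy cost-per-new-zone heuristic would pick C, E, and N for 20, but a cheaper cover exists.
Choose E and N: together they cover South, Uptown, Airport, Midtown — every zone.
Total opening cost: 5 + 12 = 17.
No cover costs less than 17.

17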